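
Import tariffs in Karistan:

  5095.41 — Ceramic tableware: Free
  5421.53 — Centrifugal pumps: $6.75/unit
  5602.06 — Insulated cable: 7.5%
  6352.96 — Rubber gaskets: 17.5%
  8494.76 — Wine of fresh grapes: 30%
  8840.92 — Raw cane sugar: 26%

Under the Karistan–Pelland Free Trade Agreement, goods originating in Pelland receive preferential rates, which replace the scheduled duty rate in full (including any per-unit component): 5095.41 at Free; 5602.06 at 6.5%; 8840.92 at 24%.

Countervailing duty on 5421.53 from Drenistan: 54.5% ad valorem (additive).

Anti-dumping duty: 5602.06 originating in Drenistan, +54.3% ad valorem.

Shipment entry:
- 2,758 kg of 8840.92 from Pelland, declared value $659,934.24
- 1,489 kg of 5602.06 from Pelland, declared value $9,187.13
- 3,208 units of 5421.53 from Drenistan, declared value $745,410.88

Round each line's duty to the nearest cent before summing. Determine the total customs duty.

Line 1 (8840.92, Pelland, 2,758 kg, $659,934.24):
Base rate for 8840.92 is 26%.
Origin Pelland qualifies under the Karistan–Pelland agreement and 8840.92 is covered: preferential rate 24% applies instead.
Duty = $659,934.24 × 24% = $158,384.22.
Line 2 (5602.06, Pelland, 1,489 kg, $9,187.13):
Base rate for 5602.06 is 7.5%.
Origin Pelland qualifies under the Karistan–Pelland agreement and 5602.06 is covered: preferential rate 6.5% applies instead.
The additional-duty order on 5602.06 targets Drenistan, not Pelland; it does not apply.
Duty = $9,187.13 × 6.5% = $597.16.
Line 3 (5421.53, Drenistan, 3,208 units, $745,410.88):
Base rate for 5421.53 is $6.75/unit.
Additional duty on 5421.53 from Drenistan: +54.5% ad valorem. Applied ad valorem rate = 54.5%.
Duty = $745,410.88 × 54.5% + 3,208 × $6.75 = $427,902.93.
Total = $158,384.22 + $597.16 + $427,902.93 = $586,884.31.

$586,884.31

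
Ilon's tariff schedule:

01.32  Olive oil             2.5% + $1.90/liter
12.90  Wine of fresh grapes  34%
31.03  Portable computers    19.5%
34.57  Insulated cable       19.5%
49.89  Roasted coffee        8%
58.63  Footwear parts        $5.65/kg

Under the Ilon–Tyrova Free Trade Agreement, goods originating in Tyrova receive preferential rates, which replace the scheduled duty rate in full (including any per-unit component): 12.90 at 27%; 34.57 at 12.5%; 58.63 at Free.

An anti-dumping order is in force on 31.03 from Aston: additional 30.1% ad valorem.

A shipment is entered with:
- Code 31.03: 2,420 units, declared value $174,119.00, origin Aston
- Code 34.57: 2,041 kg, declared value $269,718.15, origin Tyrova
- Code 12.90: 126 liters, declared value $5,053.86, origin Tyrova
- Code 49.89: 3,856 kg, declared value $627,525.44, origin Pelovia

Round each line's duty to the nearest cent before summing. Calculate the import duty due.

Line 1 (31.03, Aston, 2,420 units, $174,119.00):
Base rate for 31.03 is 19.5%.
Additional duty on 31.03 from Aston: +30.1%. Applied ad valorem rate: 19.5% + 30.1% = 49.6%.
Duty = $174,119.00 × 49.6% = $86,363.02.
Line 2 (34.57, Tyrova, 2,041 kg, $269,718.15):
Base rate for 34.57 is 19.5%.
Origin Tyrova qualifies under the Ilon–Tyrova agreement and 34.57 is covered: preferential rate 12.5% applies instead.
Duty = $269,718.15 × 12.5% = $33,714.77.
Line 3 (12.90, Tyrova, 126 liters, $5,053.86):
Base rate for 12.90 is 34%.
Origin Tyrova qualifies under the Ilon–Tyrova agreement and 12.90 is covered: preferential rate 27% applies instead.
Duty = $5,053.86 × 27% = $1,364.54.
Line 4 (49.89, Pelovia, 3,856 kg, $627,525.44):
Base rate for 49.89 is 8%.
Duty = $627,525.44 × 8% = $50,202.04.
Total = $86,363.02 + $33,714.77 + $1,364.54 + $50,202.04 = $171,644.37.

$171,644.37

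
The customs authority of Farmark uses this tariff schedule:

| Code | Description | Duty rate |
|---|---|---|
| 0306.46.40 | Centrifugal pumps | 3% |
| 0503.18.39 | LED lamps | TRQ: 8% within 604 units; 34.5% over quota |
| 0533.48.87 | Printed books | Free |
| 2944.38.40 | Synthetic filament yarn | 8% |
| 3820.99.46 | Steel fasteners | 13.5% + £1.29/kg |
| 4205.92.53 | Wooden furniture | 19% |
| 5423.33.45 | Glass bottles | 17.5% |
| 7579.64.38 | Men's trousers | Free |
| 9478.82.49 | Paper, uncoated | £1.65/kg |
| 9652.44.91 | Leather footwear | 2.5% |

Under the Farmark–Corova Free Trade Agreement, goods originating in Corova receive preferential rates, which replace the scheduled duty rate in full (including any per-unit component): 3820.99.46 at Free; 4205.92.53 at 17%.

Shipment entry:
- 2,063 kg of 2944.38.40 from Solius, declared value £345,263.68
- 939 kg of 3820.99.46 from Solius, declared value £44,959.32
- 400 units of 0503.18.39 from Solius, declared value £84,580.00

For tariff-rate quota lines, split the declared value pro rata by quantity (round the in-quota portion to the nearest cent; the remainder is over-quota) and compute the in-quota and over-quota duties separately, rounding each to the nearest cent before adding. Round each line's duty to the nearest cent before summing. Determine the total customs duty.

Line 1 (2944.38.40, Solius, 2,063 kg, £345,263.68):
Base rate for 2944.38.40 is 8%.
Duty = £345,263.68 × 8% = £27,621.09.
Line 2 (3820.99.46, Solius, 939 kg, £44,959.32):
Base rate for 3820.99.46 is 13.5% + £1.29/kg.
3820.99.46 has an FTA preferential rate, but origin Solius is not Corova; base rate stands.
Duty = £44,959.32 × 13.5% + 939 × £1.29 = £7,280.82.
Line 3 (0503.18.39, Solius, 400 units, £84,580.00):
Code 0503.18.39 is under a tariff-rate quota (threshold 604 units). Quantity 400 units is within the quota, so the in-quota rate 8% applies to the full value.
Duty = £84,580.00 × 8% = £6,766.40.
Total = £27,621.09 + £7,280.82 + £6,766.40 = £41,668.31.

£41,668.31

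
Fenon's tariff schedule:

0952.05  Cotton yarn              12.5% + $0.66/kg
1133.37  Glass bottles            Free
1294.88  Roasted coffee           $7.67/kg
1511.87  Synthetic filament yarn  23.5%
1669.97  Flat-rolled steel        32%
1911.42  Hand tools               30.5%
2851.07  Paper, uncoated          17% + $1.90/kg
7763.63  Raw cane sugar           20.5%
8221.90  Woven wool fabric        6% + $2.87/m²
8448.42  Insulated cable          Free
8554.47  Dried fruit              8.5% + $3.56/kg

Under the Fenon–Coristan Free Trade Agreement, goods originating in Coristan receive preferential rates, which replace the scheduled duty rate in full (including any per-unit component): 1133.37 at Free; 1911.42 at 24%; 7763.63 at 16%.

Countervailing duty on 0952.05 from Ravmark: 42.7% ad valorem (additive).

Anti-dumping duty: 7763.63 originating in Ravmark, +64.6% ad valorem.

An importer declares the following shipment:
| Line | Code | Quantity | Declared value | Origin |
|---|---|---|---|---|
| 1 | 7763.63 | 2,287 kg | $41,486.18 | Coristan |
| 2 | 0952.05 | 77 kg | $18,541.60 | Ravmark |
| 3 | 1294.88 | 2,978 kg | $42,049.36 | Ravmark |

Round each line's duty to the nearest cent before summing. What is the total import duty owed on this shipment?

Line 1 (7763.63, Coristan, 2,287 kg, $41,486.18):
Base rate for 7763.63 is 20.5%.
Origin Coristan qualifies under the Fenon–Coristan agreement and 7763.63 is covered: preferential rate 16% applies instead.
The additional-duty order on 7763.63 targets Ravmark, not Coristan; it does not apply.
Duty = $41,486.18 × 16% = $6,637.79.
Line 2 (0952.05, Ravmark, 77 kg, $18,541.60):
Base rate for 0952.05 is 12.5% + $0.66/kg.
Additional duty on 0952.05 from Ravmark: +42.7%. Applied ad valorem rate: 12.5% + 42.7% = 55.2%.
Duty = $18,541.60 × 55.2% + 77 × $0.66 = $10,285.78.
Line 3 (1294.88, Ravmark, 2,978 kg, $42,049.36):
Base rate for 1294.88 is $7.67/kg.
Duty = 2,978 × $7.67 = $22,841.26.
Total = $6,637.79 + $10,285.78 + $22,841.26 = $39,764.83.

$39,764.83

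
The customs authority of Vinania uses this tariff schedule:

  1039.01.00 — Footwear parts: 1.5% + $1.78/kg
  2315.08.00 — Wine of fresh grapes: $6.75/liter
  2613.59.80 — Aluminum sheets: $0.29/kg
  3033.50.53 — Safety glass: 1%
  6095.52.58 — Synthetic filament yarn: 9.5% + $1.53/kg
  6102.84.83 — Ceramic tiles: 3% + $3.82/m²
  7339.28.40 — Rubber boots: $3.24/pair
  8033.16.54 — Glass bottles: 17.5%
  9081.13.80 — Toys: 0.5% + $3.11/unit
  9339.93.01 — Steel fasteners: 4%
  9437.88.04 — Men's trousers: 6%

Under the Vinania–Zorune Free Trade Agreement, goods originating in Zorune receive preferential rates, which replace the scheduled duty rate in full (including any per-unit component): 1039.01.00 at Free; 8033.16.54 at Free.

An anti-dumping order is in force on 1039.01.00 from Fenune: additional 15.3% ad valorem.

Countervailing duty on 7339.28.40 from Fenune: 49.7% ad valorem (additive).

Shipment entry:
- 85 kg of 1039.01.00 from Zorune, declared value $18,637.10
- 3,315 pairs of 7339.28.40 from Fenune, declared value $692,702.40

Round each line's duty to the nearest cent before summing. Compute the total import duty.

Line 1 (1039.01.00, Zorune, 85 kg, $18,637.10):
Base rate for 1039.01.00 is 1.5% + $1.78/kg.
Origin Zorune qualifies under the Vinania–Zorune agreement and 1039.01.00 is covered: preferential rate Free applies instead.
The additional-duty order on 1039.01.00 targets Fenune, not Zorune; it does not apply.
Duty = $18,637.10 × 0% = $0.00.
Line 2 (7339.28.40, Fenune, 3,315 pairs, $692,702.40):
Base rate for 7339.28.40 is $3.24/pair.
Additional duty on 7339.28.40 from Fenune: +49.7% ad valorem. Applied ad valorem rate = 49.7%.
Duty = $692,702.40 × 49.7% + 3,315 × $3.24 = $355,013.69.
Total = $0.00 + $355,013.69 = $355,013.69.

$355,013.69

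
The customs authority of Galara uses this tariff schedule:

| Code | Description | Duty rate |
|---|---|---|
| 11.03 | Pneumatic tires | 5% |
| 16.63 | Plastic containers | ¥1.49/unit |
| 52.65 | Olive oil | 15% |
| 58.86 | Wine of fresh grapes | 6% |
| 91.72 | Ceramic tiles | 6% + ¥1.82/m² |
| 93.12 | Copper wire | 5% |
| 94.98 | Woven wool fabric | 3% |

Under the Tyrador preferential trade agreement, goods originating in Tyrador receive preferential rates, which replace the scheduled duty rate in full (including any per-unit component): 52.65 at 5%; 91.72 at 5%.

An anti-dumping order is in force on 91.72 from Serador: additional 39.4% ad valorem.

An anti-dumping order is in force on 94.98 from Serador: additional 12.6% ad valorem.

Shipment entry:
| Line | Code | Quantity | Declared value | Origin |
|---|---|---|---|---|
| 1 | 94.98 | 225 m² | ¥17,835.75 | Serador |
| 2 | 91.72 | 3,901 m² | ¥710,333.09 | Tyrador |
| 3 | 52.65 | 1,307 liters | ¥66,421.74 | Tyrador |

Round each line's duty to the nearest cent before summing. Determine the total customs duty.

Line 1 (94.98, Serador, 225 m², ¥17,835.75):
Base rate for 94.98 is 3%.
Additional duty on 94.98 from Serador: +12.6%. Applied ad valorem rate: 3% + 12.6% = 15.6%.
Duty = ¥17,835.75 × 15.6% = ¥2,782.38.
Line 2 (91.72, Tyrador, 3,901 m², ¥710,333.09):
Base rate for 91.72 is 6% + ¥1.82/m².
Origin Tyrador qualifies under the Galara–Tyrador agreement and 91.72 is covered: preferential rate 5% applies instead.
The additional-duty order on 91.72 targets Serador, not Tyrador; it does not apply.
Duty = ¥710,333.09 × 5% = ¥35,516.65.
Line 3 (52.65, Tyrador, 1,307 liters, ¥66,421.74):
Base rate for 52.65 is 15%.
Origin Tyrador qualifies under the Galara–Tyrador agreement and 52.65 is covered: preferential rate 5% applies instead.
Duty = ¥66,421.74 × 5% = ¥3,321.09.
Total = ¥2,782.38 + ¥35,516.65 + ¥3,321.09 = ¥41,620.12.

¥41,620.12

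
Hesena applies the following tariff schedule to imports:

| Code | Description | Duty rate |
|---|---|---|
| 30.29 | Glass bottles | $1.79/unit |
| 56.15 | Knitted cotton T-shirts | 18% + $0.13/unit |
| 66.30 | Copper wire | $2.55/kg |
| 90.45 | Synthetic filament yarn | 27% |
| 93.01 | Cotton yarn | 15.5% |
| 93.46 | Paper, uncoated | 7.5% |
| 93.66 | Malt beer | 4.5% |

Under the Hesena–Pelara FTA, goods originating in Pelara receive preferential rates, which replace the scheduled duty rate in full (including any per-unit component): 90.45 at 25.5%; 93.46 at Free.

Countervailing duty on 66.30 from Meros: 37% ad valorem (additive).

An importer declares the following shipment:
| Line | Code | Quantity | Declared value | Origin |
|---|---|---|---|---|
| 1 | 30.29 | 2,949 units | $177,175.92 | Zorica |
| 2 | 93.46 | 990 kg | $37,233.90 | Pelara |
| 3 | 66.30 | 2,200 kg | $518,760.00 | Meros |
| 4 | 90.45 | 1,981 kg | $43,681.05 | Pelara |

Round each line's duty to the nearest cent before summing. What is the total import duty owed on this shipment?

Line 1 (30.29, Zorica, 2,949 units, $177,175.92):
Base rate for 30.29 is $1.79/unit.
Duty = 2,949 × $1.79 = $5,278.71.
Line 2 (93.46, Pelara, 990 kg, $37,233.90):
Base rate for 93.46 is 7.5%.
Origin Pelara qualifies under the Hesena–Pelara agreement and 93.46 is covered: preferential rate Free applies instead.
Duty = $37,233.90 × 0% = $0.00.
Line 3 (66.30, Meros, 2,200 kg, $518,760.00):
Base rate for 66.30 is $2.55/kg.
Additional duty on 66.30 from Meros: +37% ad valorem. Applied ad valorem rate = 37%.
Duty = $518,760.00 × 37% + 2,200 × $2.55 = $197,551.20.
Line 4 (90.45, Pelara, 1,981 kg, $43,681.05):
Base rate for 90.45 is 27%.
Origin Pelara qualifies under the Hesena–Pelara agreement and 90.45 is covered: preferential rate 25.5% applies instead.
Duty = $43,681.05 × 25.5% = $11,138.67.
Total = $5,278.71 + $0.00 + $197,551.20 + $11,138.67 = $213,968.58.

$213,968.58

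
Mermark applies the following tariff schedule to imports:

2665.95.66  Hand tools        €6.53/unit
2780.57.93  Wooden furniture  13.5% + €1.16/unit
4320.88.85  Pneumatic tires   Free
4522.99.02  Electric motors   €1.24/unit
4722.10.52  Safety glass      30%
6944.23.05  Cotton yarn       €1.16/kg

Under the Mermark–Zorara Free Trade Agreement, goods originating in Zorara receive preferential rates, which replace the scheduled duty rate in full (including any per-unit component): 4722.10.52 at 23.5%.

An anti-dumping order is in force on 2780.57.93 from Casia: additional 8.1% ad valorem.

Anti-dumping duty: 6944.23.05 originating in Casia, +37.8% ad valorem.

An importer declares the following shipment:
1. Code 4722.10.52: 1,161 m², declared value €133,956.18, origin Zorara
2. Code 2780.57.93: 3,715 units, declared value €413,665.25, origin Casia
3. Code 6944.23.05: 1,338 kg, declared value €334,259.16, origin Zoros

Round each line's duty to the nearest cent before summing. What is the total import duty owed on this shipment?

Line 1 (4722.10.52, Zorara, 1,161 m², €133,956.18):
Base rate for 4722.10.52 is 30%.
Origin Zorara qualifies under the Mermark–Zorara agreement and 4722.10.52 is covered: preferential rate 23.5% applies instead.
Duty = €133,956.18 × 23.5% = €31,479.70.
Line 2 (2780.57.93, Casia, 3,715 units, €413,665.25):
Base rate for 2780.57.93 is 13.5% + €1.16/unit.
Additional duty on 2780.57.93 from Casia: +8.1%. Applied ad valorem rate: 13.5% + 8.1% = 21.6%.
Duty = €413,665.25 × 21.6% + 3,715 × €1.16 = €93,661.09.
Line 3 (6944.23.05, Zoros, 1,338 kg, €334,259.16):
Base rate for 6944.23.05 is €1.16/kg.
The additional-duty order on 6944.23.05 targets Casia, not Zoros; it does not apply.
Duty = 1,338 × €1.16 = €1,552.08.
Total = €31,479.70 + €93,661.09 + €1,552.08 = €126,692.87.

€126,692.87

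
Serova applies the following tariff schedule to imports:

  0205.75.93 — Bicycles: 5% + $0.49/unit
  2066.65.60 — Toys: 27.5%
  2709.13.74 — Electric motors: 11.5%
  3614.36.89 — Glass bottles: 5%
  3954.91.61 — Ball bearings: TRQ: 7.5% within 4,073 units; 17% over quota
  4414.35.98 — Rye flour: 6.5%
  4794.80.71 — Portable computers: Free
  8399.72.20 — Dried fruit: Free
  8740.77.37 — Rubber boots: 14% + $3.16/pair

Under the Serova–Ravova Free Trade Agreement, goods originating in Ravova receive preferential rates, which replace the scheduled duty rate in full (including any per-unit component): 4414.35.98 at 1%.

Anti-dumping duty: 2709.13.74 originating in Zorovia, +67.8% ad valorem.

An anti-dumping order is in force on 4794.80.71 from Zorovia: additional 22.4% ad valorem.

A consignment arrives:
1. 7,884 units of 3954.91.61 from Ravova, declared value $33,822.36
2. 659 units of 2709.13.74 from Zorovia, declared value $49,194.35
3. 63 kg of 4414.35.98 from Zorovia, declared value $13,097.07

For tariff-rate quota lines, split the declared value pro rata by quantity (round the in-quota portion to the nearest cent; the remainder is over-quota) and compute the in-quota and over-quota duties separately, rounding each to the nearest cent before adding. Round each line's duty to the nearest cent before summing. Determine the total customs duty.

$43,952.28

Line 1 (3954.91.61, Ravova, 7,884 units, $33,822.36):
Code 3954.91.61 is under a tariff-rate quota (threshold 4,073 units). In-quota: 4,073 units at 7.5%; over-quota: 3,811 units at 17%.
Pro-rata value split: in-quota = $33,822.36 × 4,073/7,884 = $17,473.17; over-quota = $33,822.36 − $17,473.17 = $16,349.19.
In-quota duty = $17,473.17 × 7.5% = $1,310.49. Over-quota duty = $16,349.19 × 17% = $2,779.36.
Line duty = $1,310.49 + $2,779.36 = $4,089.85.
Line 2 (2709.13.74, Zorovia, 659 units, $49,194.35):
Base rate for 2709.13.74 is 11.5%.
Additional duty on 2709.13.74 from Zorovia: +67.8%. Applied ad valorem rate: 11.5% + 67.8% = 79.3%.
Duty = $49,194.35 × 79.3% = $39,011.12.
Line 3 (4414.35.98, Zorovia, 63 kg, $13,097.07):
Base rate for 4414.35.98 is 6.5%.
4414.35.98 has an FTA preferential rate, but origin Zorovia is not Ravova; base rate stands.
Duty = $13,097.07 × 6.5% = $851.31.
Total = $4,089.85 + $39,011.12 + $851.31 = $43,952.28.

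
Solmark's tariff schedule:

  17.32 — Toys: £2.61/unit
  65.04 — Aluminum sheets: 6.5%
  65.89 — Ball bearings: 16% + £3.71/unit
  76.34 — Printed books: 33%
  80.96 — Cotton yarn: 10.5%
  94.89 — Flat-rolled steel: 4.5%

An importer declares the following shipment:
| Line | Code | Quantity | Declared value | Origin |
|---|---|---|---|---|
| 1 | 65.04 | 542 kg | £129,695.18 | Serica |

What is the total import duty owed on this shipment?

Line 1 (65.04, Serica, 542 kg, £129,695.18):
Base rate for 65.04 is 6.5%.
Duty = £129,695.18 × 6.5% = £8,430.19.

£8,430.19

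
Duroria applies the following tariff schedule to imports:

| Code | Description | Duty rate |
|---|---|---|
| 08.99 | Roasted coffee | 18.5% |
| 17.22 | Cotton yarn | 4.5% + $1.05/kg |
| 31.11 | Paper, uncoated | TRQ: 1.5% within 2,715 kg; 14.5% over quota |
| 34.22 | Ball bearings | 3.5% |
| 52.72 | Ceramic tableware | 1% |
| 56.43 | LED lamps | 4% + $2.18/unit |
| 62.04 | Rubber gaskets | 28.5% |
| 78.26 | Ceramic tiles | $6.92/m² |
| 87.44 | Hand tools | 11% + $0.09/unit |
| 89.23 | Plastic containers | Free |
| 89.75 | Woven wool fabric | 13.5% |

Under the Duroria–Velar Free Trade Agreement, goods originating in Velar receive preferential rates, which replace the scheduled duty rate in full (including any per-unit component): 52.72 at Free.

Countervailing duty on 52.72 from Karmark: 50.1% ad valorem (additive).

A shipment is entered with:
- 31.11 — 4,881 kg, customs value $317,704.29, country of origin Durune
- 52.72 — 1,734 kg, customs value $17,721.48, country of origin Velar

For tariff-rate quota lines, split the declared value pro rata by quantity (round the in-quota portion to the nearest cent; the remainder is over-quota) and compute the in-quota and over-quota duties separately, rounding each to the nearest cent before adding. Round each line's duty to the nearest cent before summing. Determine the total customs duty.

Line 1 (31.11, Durune, 4,881 kg, $317,704.29):
Code 31.11 is under a tariff-rate quota (threshold 2,715 kg). In-quota: 2,715 kg at 1.5%; over-quota: 2,166 kg at 14.5%.
Pro-rata value split: in-quota = $317,704.29 × 2,715/4,881 = $176,719.35; over-quota = $317,704.29 − $176,719.35 = $140,984.94.
In-quota duty = $176,719.35 × 1.5% = $2,650.79. Over-quota duty = $140,984.94 × 14.5% = $20,442.82.
Line duty = $2,650.79 + $20,442.82 = $23,093.61.
Line 2 (52.72, Velar, 1,734 kg, $17,721.48):
Base rate for 52.72 is 1%.
Origin Velar qualifies under the Duroria–Velar agreement and 52.72 is covered: preferential rate Free applies instead.
The additional-duty order on 52.72 targets Karmark, not Velar; it does not apply.
Duty = $17,721.48 × 0% = $0.00.
Total = $23,093.61 + $0.00 = $23,093.61.

$23,093.61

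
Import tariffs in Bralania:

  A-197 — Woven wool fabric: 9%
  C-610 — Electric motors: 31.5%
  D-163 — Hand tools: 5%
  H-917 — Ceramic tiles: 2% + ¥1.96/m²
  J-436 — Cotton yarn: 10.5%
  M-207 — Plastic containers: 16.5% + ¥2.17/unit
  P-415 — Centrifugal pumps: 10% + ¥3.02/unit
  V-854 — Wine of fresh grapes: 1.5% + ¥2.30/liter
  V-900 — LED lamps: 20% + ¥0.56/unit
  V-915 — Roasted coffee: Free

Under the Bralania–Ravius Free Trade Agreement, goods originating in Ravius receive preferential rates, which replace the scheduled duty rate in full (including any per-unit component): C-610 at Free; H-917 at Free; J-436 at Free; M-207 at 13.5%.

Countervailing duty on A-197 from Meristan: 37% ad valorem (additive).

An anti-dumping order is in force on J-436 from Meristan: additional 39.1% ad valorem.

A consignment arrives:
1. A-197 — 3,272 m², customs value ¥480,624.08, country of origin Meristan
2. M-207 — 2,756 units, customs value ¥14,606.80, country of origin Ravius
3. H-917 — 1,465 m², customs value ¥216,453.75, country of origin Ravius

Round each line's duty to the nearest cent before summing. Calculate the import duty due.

Line 1 (A-197, Meristan, 3,272 m², ¥480,624.08):
Base rate for A-197 is 9%.
Additional duty on A-197 from Meristan: +37%. Applied ad valorem rate: 9% + 37% = 46%.
Duty = ¥480,624.08 × 46% = ¥221,087.08.
Line 2 (M-207, Ravius, 2,756 units, ¥14,606.80):
Base rate for M-207 is 16.5% + ¥2.17/unit.
Origin Ravius qualifies under the Bralania–Ravius agreement and M-207 is covered: preferential rate 13.5% applies instead.
Duty = ¥14,606.80 × 13.5% = ¥1,971.92.
Line 3 (H-917, Ravius, 1,465 m², ¥216,453.75):
Base rate for H-917 is 2% + ¥1.96/m².
Origin Ravius qualifies under the Bralania–Ravius agreement and H-917 is covered: preferential rate Free applies instead.
Duty = ¥216,453.75 × 0% = ¥0.00.
Total = ¥221,087.08 + ¥1,971.92 + ¥0.00 = ¥223,059.00.

¥223,059.00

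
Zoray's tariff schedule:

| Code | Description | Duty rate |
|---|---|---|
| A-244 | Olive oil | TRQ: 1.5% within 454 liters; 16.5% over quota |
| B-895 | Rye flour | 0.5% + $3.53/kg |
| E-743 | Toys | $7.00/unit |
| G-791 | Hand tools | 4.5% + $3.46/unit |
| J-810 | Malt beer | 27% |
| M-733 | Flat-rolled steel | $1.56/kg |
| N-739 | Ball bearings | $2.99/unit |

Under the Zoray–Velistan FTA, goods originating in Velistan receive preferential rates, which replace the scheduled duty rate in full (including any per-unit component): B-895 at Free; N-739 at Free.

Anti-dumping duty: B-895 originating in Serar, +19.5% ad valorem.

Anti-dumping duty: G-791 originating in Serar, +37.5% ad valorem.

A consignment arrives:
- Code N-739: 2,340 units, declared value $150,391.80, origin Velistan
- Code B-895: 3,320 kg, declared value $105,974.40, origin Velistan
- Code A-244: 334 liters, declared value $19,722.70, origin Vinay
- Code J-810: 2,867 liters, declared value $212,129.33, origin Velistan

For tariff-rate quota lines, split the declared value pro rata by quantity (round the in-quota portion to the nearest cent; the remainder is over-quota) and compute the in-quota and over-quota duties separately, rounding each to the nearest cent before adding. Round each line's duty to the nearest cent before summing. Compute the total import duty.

$57,570.76

Line 1 (N-739, Velistan, 2,340 units, $150,391.80):
Base rate for N-739 is $2.99/unit.
Origin Velistan qualifies under the Zoray–Velistan agreement and N-739 is covered: preferential rate Free applies instead.
Duty = $150,391.80 × 0% = $0.00.
Line 2 (B-895, Velistan, 3,320 kg, $105,974.40):
Base rate for B-895 is 0.5% + $3.53/kg.
Origin Velistan qualifies under the Zoray–Velistan agreement and B-895 is covered: preferential rate Free applies instead.
The additional-duty order on B-895 targets Serar, not Velistan; it does not apply.
Duty = $105,974.40 × 0% = $0.00.
Line 3 (A-244, Vinay, 334 liters, $19,722.70):
Code A-244 is under a tariff-rate quota (threshold 454 liters). Quantity 334 liters is within the quota, so the in-quota rate 1.5% applies to the full value.
Duty = $19,722.70 × 1.5% = $295.84.
Line 4 (J-810, Velistan, 2,867 liters, $212,129.33):
Base rate for J-810 is 27%.
Origin Velistan is the FTA partner but J-810 is not on the preference list; base rate stands.
Duty = $212,129.33 × 27% = $57,274.92.
Total = $0.00 + $0.00 + $295.84 + $57,274.92 = $57,570.76.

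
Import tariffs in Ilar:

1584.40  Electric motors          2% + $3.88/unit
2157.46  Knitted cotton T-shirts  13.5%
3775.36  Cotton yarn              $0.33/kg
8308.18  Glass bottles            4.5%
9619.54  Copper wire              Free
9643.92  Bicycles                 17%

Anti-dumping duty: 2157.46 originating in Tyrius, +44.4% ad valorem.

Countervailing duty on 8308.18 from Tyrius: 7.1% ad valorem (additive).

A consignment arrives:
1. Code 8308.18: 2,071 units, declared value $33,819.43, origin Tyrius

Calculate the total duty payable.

$3,923.05

Line 1 (8308.18, Tyrius, 2,071 units, $33,819.43):
Base rate for 8308.18 is 4.5%.
Additional duty on 8308.18 from Tyrius: +7.1%. Applied ad valorem rate: 4.5% + 7.1% = 11.6%.
Duty = $33,819.43 × 11.6% = $3,923.05.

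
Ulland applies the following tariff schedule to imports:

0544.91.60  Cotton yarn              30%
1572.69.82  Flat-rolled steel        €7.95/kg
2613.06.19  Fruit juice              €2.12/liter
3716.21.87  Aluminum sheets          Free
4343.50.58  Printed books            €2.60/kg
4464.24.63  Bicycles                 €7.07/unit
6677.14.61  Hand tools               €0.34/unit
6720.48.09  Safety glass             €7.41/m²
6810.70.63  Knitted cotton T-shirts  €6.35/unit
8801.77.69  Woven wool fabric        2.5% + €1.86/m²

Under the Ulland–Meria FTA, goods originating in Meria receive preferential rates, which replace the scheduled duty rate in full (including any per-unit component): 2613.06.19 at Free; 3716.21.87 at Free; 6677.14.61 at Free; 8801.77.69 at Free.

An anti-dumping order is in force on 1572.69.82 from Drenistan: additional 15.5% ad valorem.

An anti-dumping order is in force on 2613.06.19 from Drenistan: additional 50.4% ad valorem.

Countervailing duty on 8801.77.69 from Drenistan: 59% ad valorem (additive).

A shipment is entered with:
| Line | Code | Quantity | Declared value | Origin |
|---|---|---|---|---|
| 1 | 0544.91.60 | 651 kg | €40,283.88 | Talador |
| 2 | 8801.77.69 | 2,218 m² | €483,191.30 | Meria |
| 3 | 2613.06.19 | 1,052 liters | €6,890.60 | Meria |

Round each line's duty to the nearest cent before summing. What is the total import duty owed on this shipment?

€12,085.16

Line 1 (0544.91.60, Talador, 651 kg, €40,283.88):
Base rate for 0544.91.60 is 30%.
Duty = €40,283.88 × 30% = €12,085.16.
Line 2 (8801.77.69, Meria, 2,218 m², €483,191.30):
Base rate for 8801.77.69 is 2.5% + €1.86/m².
Origin Meria qualifies under the Ulland–Meria agreement and 8801.77.69 is covered: preferential rate Free applies instead.
The additional-duty order on 8801.77.69 targets Drenistan, not Meria; it does not apply.
Duty = €483,191.30 × 0% = €0.00.
Line 3 (2613.06.19, Meria, 1,052 liters, €6,890.60):
Base rate for 2613.06.19 is €2.12/liter.
Origin Meria qualifies under the Ulland–Meria agreement and 2613.06.19 is covered: preferential rate Free applies instead.
The additional-duty order on 2613.06.19 targets Drenistan, not Meria; it does not apply.
Duty = €6,890.60 × 0% = €0.00.
Total = €12,085.16 + €0.00 + €0.00 = €12,085.16.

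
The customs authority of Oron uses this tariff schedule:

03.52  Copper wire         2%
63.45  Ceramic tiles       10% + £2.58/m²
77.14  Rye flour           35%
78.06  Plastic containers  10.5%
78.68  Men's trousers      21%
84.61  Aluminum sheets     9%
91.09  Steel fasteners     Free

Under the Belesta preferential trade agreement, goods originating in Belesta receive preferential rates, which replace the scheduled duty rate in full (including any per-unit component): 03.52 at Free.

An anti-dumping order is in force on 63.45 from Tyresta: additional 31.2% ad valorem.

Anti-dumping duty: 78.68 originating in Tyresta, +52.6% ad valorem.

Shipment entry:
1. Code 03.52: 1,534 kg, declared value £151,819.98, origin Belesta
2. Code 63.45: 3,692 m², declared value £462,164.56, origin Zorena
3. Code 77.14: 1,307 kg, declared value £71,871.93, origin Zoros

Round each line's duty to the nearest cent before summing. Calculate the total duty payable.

Line 1 (03.52, Belesta, 1,534 kg, £151,819.98):
Base rate for 03.52 is 2%.
Origin Belesta qualifies under the Oron–Belesta agreement and 03.52 is covered: preferential rate Free applies instead.
Duty = £151,819.98 × 0% = £0.00.
Line 2 (63.45, Zorena, 3,692 m², £462,164.56):
Base rate for 63.45 is 10% + £2.58/m².
The additional-duty order on 63.45 targets Tyresta, not Zorena; it does not apply.
Duty = £462,164.56 × 10% + 3,692 × £2.58 = £55,741.82.
Line 3 (77.14, Zoros, 1,307 kg, £71,871.93):
Base rate for 77.14 is 35%.
Duty = £71,871.93 × 35% = £25,155.18.
Total = £0.00 + £55,741.82 + £25,155.18 = £80,897.00.

£80,897.00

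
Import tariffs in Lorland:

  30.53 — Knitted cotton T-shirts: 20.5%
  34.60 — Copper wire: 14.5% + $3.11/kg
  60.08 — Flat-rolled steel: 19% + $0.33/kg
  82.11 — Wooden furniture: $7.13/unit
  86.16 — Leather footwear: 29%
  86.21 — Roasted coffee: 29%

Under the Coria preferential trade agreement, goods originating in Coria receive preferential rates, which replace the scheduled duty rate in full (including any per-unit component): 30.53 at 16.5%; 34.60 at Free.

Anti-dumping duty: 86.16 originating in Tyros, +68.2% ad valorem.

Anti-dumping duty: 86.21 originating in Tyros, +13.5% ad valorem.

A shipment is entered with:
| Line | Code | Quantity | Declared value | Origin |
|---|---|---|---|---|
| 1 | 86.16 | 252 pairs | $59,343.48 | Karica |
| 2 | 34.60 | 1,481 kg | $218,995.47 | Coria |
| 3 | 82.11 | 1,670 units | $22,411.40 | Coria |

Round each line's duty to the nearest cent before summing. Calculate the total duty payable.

Line 1 (86.16, Karica, 252 pairs, $59,343.48):
Base rate for 86.16 is 29%.
The additional-duty order on 86.16 targets Tyros, not Karica; it does not apply.
Duty = $59,343.48 × 29% = $17,209.61.
Line 2 (34.60, Coria, 1,481 kg, $218,995.47):
Base rate for 34.60 is 14.5% + $3.11/kg.
Origin Coria qualifies under the Lorland–Coria agreement and 34.60 is covered: preferential rate Free applies instead.
Duty = $218,995.47 × 0% = $0.00.
Line 3 (82.11, Coria, 1,670 units, $22,411.40):
Base rate for 82.11 is $7.13/unit.
Origin Coria is the FTA partner but 82.11 is not on the preference list; base rate stands.
Duty = 1,670 × $7.13 = $11,907.10.
Total = $17,209.61 + $0.00 + $11,907.10 = $29,116.71.

$29,116.71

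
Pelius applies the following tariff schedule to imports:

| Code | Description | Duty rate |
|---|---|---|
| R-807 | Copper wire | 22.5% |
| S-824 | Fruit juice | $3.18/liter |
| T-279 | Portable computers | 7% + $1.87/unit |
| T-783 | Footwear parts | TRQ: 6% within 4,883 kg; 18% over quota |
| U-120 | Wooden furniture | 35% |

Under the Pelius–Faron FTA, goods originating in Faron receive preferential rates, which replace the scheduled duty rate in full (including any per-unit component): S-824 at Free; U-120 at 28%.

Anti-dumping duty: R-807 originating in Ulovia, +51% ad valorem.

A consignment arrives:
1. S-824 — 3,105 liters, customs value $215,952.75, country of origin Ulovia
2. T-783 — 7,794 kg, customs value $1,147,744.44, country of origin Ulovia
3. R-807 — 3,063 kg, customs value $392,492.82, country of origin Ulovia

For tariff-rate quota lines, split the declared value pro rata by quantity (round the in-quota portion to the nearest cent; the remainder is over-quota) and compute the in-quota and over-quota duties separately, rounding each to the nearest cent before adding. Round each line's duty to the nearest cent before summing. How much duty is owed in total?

Line 1 (S-824, Ulovia, 3,105 liters, $215,952.75):
Base rate for S-824 is $3.18/liter.
S-824 has an FTA preferential rate, but origin Ulovia is not Faron; base rate stands.
Duty = 3,105 × $3.18 = $9,873.90.
Line 2 (T-783, Ulovia, 7,794 kg, $1,147,744.44):
Code T-783 is under a tariff-rate quota (threshold 4,883 kg). In-quota: 4,883 kg at 6%; over-quota: 2,911 kg at 18%.
Pro-rata value split: in-quota = $1,147,744.44 × 4,883/7,794 = $719,070.58; over-quota = $1,147,744.44 − $719,070.58 = $428,673.86.
In-quota duty = $719,070.58 × 6% = $43,144.23. Over-quota duty = $428,673.86 × 18% = $77,161.29.
Line duty = $43,144.23 + $77,161.29 = $120,305.52.
Line 3 (R-807, Ulovia, 3,063 kg, $392,492.82):
Base rate for R-807 is 22.5%.
Additional duty on R-807 from Ulovia: +51%. Applied ad valorem rate: 22.5% + 51% = 73.5%.
Duty = $392,492.82 × 73.5% = $288,482.22.
Total = $9,873.90 + $120,305.52 + $288,482.22 = $418,661.64.

$418,661.64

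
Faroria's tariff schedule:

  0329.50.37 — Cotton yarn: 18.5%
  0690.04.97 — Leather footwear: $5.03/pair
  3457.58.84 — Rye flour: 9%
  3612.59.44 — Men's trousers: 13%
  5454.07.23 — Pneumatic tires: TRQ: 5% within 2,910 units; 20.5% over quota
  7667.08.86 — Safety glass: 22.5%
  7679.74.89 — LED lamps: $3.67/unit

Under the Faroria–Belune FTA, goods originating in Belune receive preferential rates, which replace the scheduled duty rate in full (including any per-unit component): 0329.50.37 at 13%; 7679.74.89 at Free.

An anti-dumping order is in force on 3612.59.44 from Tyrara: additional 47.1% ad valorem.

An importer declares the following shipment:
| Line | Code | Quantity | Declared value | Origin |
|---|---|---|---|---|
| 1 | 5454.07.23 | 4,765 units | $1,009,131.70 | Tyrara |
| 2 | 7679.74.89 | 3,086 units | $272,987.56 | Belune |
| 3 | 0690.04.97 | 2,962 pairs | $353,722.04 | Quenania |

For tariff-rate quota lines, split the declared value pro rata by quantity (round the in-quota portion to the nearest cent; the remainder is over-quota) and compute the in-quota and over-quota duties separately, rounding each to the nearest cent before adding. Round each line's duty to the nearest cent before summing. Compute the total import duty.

$126,247.49

Line 1 (5454.07.23, Tyrara, 4,765 units, $1,009,131.70):
Code 5454.07.23 is under a tariff-rate quota (threshold 2,910 units). In-quota: 2,910 units at 5%; over-quota: 1,855 units at 20.5%.
Pro-rata value split: in-quota = $1,009,131.70 × 2,910/4,765 = $616,279.80; over-quota = $1,009,131.70 − $616,279.80 = $392,851.90.
In-quota duty = $616,279.80 × 5% = $30,813.99. Over-quota duty = $392,851.90 × 20.5% = $80,534.64.
Line duty = $30,813.99 + $80,534.64 = $111,348.63.
Line 2 (7679.74.89, Belune, 3,086 units, $272,987.56):
Base rate for 7679.74.89 is $3.67/unit.
Origin Belune qualifies under the Faroria–Belune agreement and 7679.74.89 is covered: preferential rate Free applies instead.
Duty = $272,987.56 × 0% = $0.00.
Line 3 (0690.04.97, Quenania, 2,962 pairs, $353,722.04):
Base rate for 0690.04.97 is $5.03/pair.
Duty = 2,962 × $5.03 = $14,898.86.
Total = $111,348.63 + $0.00 + $14,898.86 = $126,247.49.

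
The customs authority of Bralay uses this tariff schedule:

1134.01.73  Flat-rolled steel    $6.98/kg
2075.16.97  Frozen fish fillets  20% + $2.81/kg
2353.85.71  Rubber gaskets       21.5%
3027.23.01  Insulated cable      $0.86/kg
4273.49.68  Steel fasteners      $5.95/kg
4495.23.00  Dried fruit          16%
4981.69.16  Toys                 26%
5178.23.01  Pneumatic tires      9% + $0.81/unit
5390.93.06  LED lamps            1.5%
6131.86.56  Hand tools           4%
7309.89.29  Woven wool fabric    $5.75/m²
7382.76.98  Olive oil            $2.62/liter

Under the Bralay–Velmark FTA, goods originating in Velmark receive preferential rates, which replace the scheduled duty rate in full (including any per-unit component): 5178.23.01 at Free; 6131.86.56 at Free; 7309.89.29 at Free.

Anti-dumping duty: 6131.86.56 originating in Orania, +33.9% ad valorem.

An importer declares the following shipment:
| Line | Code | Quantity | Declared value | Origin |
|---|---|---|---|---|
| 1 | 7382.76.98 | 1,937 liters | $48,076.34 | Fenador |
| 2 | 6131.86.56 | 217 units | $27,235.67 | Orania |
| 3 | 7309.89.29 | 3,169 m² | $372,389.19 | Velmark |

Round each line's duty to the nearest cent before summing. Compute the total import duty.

Line 1 (7382.76.98, Fenador, 1,937 liters, $48,076.34):
Base rate for 7382.76.98 is $2.62/liter.
Duty = 1,937 × $2.62 = $5,074.94.
Line 2 (6131.86.56, Orania, 217 units, $27,235.67):
Base rate for 6131.86.56 is 4%.
6131.86.56 has an FTA preferential rate, but origin Orania is not Velmark; base rate stands.
Additional duty on 6131.86.56 from Orania: +33.9%. Applied ad valorem rate: 4% + 33.9% = 37.9%.
Duty = $27,235.67 × 37.9% = $10,322.32.
Line 3 (7309.89.29, Velmark, 3,169 m², $372,389.19):
Base rate for 7309.89.29 is $5.75/m².
Origin Velmark qualifies under the Bralay–Velmark agreement and 7309.89.29 is covered: preferential rate Free applies instead.
Duty = $372,389.19 × 0% = $0.00.
Total = $5,074.94 + $10,322.32 + $0.00 = $15,397.26.

$15,397.26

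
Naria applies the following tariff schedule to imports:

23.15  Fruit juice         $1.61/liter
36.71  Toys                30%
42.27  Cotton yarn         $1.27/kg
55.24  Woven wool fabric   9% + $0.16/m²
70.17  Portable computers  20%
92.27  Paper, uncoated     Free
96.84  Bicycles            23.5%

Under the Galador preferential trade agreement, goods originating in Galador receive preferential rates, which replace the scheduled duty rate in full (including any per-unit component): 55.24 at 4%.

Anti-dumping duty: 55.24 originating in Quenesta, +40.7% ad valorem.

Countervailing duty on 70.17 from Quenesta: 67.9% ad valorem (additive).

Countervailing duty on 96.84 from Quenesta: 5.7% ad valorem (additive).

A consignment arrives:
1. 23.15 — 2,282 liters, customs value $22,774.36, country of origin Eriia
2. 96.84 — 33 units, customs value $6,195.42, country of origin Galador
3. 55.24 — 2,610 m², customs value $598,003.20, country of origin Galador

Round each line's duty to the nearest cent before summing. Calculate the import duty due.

$29,050.07

Line 1 (23.15, Eriia, 2,282 liters, $22,774.36):
Base rate for 23.15 is $1.61/liter.
Duty = 2,282 × $1.61 = $3,674.02.
Line 2 (96.84, Galador, 33 units, $6,195.42):
Base rate for 96.84 is 23.5%.
Origin Galador is the FTA partner but 96.84 is not on the preference list; base rate stands.
The additional-duty order on 96.84 targets Quenesta, not Galador; it does not apply.
Duty = $6,195.42 × 23.5% = $1,455.92.
Line 3 (55.24, Galador, 2,610 m², $598,003.20):
Base rate for 55.24 is 9% + $0.16/m².
Origin Galador qualifies under the Naria–Galador agreement and 55.24 is covered: preferential rate 4% applies instead.
The additional-duty order on 55.24 targets Quenesta, not Galador; it does not apply.
Duty = $598,003.20 × 4% = $23,920.13.
Total = $3,674.02 + $1,455.92 + $23,920.13 = $29,050.07.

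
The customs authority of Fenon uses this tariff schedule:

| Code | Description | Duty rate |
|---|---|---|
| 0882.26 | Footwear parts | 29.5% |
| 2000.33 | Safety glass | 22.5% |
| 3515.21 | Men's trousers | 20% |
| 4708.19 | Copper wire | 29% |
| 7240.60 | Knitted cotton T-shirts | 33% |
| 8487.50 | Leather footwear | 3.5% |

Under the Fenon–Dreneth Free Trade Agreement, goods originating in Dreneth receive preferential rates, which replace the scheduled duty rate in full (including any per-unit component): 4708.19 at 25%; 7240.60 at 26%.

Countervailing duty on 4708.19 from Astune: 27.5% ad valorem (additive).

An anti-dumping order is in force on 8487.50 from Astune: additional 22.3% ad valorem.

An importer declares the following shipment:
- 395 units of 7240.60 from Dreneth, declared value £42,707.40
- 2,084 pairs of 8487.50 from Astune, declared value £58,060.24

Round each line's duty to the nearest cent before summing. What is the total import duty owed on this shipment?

£26,083.46

Line 1 (7240.60, Dreneth, 395 units, £42,707.40):
Base rate for 7240.60 is 33%.
Origin Dreneth qualifies under the Fenon–Dreneth agreement and 7240.60 is covered: preferential rate 26% applies instead.
Duty = £42,707.40 × 26% = £11,103.92.
Line 2 (8487.50, Astune, 2,084 pairs, £58,060.24):
Base rate for 8487.50 is 3.5%.
Additional duty on 8487.50 from Astune: +22.3%. Applied ad valorem rate: 3.5% + 22.3% = 25.8%.
Duty = £58,060.24 × 25.8% = £14,979.54.
Total = £11,103.92 + £14,979.54 = £26,083.46.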